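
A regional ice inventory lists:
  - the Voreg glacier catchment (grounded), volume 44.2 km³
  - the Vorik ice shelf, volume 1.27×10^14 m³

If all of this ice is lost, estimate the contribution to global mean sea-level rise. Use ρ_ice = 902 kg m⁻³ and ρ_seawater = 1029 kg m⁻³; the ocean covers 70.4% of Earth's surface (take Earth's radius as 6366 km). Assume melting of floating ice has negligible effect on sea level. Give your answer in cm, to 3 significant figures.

Voreg: 44.2 km³ × (902/1029) = 38.74 km³ of water.
The Vorik ice shelf is floating and already displaces its own weight of water, so its melt adds essentially nothing to sea level.
Total added water ≈ 3.874×10^10 m³ over 3.59×10^14 m² → Δh = 1.08×10^-4 m = 0.0108 cm.

≈ 0.0108 cm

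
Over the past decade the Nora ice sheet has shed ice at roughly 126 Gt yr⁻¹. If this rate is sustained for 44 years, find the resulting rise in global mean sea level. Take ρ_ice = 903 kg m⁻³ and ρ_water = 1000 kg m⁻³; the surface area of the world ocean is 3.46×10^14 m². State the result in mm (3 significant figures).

Total mass lost = 126 Gt/yr × 44 yr = 5544 Gt = 5.544×10^15 kg.
ρ_w = 1000 kg m⁻³, so water volume = 5.544×10^15 / 1000 = 5.544×10^12 m³.
Δh = 5.544×10^12 / 3.46×10^14 = 0.0160 m = 16.0 mm.

≈ 16.0 mm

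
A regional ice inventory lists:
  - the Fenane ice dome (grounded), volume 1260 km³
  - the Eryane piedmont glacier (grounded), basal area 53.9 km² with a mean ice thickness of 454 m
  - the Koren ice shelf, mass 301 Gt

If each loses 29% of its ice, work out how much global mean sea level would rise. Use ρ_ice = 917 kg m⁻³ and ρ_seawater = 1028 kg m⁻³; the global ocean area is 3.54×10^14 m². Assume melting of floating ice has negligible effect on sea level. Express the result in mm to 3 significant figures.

Fenane: 0.29 × 1260 km³ × (917/1028) = 325.9 km³ of water.
Eryane: ice volume = 53.9 km² × 454 m = 24.47 km³; 0.29 × 24.47 × (917/1028) = 6.330 km³ of water.
The Koren ice shelf is floating and already displaces its own weight of water, so its melt adds essentially nothing to sea level.
Total added water ≈ 3.323×10^11 m³ over 3.54×10^14 m² → Δh = 9.39×10^-4 m = 0.939 mm.

≈ 0.939 mm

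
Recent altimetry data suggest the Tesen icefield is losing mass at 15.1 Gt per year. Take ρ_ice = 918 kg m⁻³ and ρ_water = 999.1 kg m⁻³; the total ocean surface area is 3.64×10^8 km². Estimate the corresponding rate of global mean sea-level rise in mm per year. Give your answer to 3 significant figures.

≈ 0.0415 mm/yr

ρ_w = 999.1 kg m⁻³. Annual water volume added = 15.1 Gt / ρ_w = 1.510×10^13 kg / 999.1 kg m⁻³ = 1.511×10^10 m³.
Δh per year = 1.511×10^10 / 3.64×10^14 = 4.15×10^-5 m = 0.0415 mm.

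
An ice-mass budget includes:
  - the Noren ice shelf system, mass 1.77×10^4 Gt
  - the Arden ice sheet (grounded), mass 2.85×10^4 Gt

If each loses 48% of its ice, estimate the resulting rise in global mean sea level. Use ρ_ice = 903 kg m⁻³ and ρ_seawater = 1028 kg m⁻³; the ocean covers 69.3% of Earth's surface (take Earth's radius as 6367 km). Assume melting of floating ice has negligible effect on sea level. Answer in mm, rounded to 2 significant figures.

The Noren ice shelf system is floating and already displaces its own weight of water, so its melt adds essentially nothing to sea level.
Arden: 0.48 × 2.85×10^4 Gt = 1.368×10^16 kg; dividing by ρ_w = 1028 kg m⁻³ gives 1.331×10^13 m³ of water.
Total added water ≈ 1.331×10^13 m³ over 3.53×10^14 m² → Δh = 0.0377 m = 38 mm.

≈ 38 mm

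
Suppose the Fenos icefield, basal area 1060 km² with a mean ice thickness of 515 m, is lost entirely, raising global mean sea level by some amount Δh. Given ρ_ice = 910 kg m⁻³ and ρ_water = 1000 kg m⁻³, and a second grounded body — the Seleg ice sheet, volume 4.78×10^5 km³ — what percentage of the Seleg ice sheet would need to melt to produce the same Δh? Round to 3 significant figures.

Equal sea-level rise means equal mass of meltwater, i.e. equal mass of ice lost.
Ice mass of Fenos: 4.968×10^14 kg; ice mass of Seleg: 4.350×10^17 kg.
Fraction required = 4.968×10^14 / 4.350×10^17 = 1.14×10^-3 → 0.114 %.

≈ 0.114 %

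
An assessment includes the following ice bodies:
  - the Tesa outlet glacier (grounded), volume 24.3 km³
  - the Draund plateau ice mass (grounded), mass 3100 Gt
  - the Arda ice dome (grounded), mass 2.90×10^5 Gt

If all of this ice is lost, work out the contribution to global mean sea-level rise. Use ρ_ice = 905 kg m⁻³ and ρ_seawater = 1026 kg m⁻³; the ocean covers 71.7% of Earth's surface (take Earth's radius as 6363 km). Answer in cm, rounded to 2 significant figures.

≈ 78 cm

Tesa: 24.3 km³ × (905/1026) = 21.43 km³ of water.
Draund: 3100 Gt = 3.100×10^15 kg; dividing by ρ_w = 1026 kg m⁻³ gives 3.021×10^12 m³ of water.
Arda: 2.90×10^5 Gt = 2.900×10^17 kg; dividing by ρ_w = 1026 kg m⁻³ gives 2.827×10^14 m³ of water.
Total added water ≈ 2.857×10^14 m³ over 3.65×10^14 m² → Δh = 0.783 m = 78 cm.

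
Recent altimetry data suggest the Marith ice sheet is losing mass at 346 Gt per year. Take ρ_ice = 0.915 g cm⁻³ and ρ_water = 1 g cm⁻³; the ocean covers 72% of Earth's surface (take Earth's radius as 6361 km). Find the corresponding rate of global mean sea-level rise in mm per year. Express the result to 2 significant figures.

≈ 0.95 mm/yr

ρ_w = 1 g cm⁻³ = 1000 kg m⁻³. Annual water volume added = 346 Gt / ρ_w = 3.460×10^14 kg / 1000 kg m⁻³ = 3.460×10^11 m³.
Δh per year = 3.460×10^11 / 3.66×10^14 = 9.45×10^-4 m = 0.95 mm.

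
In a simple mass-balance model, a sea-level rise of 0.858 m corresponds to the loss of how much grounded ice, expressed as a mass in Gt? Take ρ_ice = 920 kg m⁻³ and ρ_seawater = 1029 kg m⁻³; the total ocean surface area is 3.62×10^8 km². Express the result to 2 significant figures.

Required water volume = Δh × A = 0.858 m × 3.62×10^14 m² = 3.106×10^14 m³.
ρ_w = 1029 kg m⁻³, so the mass of water = 3.106×10^14 m³ × 1029 kg m⁻³ = 3.196×10^17 kg = 3.2×10^5 Gt (and the same mass of ice, by conservation).

≈ 3.2×10^5 Gt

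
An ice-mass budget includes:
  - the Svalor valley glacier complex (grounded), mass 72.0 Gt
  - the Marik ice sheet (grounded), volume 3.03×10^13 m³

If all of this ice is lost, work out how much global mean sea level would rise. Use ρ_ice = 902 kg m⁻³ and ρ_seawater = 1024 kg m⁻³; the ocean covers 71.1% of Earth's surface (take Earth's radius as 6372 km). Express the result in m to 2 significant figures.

Svalor: 72.0 Gt = 7.200×10^13 kg; dividing by ρ_w = 1024 kg m⁻³ gives 7.031×10^10 m³ of water.
Marik: 3.03×10^13 m³ × (902/1024) = 2.669×10^13 m³ of water.
Total added water ≈ 2.676×10^13 m³ over 3.63×10^14 m² → Δh = 0.0738 m.

≈ 0.074 m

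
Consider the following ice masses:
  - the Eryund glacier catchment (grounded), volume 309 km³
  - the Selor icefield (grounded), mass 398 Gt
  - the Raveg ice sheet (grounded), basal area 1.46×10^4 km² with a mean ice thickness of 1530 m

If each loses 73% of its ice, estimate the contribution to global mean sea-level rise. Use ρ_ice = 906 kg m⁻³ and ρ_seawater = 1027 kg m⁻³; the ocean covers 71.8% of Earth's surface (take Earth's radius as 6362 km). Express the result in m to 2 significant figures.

≈ 0.041 m

Eryund: 0.73 × 309 km³ × (906/1027) = 199.0 km³ of water.
Selor: 0.73 × 398 Gt = 2.905×10^14 kg; dividing by ρ_w = 1027 kg m⁻³ gives 2.829×10^11 m³ of water.
Raveg: ice volume = 1.46×10^4 km² × 1530 m = 2.234×10^4 km³; 0.73 × 2.234×10^4 × (906/1027) = 1.439×10^4 km³ of water.
Total added water ≈ 1.487×10^13 m³ over 3.65×10^14 m² → Δh = 0.0407 m.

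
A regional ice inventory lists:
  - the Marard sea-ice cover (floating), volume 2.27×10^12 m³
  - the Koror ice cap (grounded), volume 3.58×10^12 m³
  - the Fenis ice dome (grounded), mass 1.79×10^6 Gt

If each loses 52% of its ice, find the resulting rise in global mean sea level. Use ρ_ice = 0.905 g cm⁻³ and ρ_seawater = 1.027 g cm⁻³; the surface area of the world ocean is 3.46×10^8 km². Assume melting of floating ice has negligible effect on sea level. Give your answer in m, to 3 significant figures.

The Marard sea-ice cover is floating and already displaces its own weight of water, so its melt adds essentially nothing to sea level.
Koror: 0.52 × 3.58×10^12 m³ × (905/1027) = 1.640×10^12 m³ of water.
Fenis: 0.52 × 1.79×10^6 Gt = 9.308×10^17 kg; dividing by ρ_w = 1.027 g cm⁻³ = 1027 kg m⁻³ gives 9.063×10^14 m³ of water.
Total added water ≈ 9.080×10^14 m³ over 3.46×10^14 m² → Δh = 2.62 m.

≈ 2.62 m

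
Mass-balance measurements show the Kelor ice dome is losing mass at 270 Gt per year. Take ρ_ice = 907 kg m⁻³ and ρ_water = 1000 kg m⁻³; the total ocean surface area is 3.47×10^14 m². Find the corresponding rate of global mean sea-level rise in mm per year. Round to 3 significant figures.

≈ 0.778 mm/yr

ρ_w = 1000 kg m⁻³. Annual water volume added = 270 Gt / ρ_w = 2.700×10^14 kg / 1000 kg m⁻³ = 2.700×10^11 m³.
Δh per year = 2.700×10^11 / 3.47×10^14 = 7.78×10^-4 m = 0.778 mm.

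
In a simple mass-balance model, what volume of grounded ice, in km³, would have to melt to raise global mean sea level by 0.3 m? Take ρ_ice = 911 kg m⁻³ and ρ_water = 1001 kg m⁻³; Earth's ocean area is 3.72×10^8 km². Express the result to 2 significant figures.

Required water volume = Δh × A = 0.3 m × 3.72×10^14 m² = 1.116×10^14 m³ = 1.116×10^5 km³.
Ice volume = water volume × ρ_w/ρ_ice = 1.116×10^5 × 1001/911 = 1.2×10^5 km³.

≈ 1.2×10^5 km³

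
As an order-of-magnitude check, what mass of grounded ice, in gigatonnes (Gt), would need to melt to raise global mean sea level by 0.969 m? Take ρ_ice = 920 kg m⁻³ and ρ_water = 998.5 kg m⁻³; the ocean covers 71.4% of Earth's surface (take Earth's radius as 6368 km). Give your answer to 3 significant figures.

Required water volume = Δh × A = 0.969 m × 3.64×10^14 m² = 3.526×10^14 m³.
ρ_w = 998.5 kg m⁻³, so the mass of water = 3.526×10^14 m³ × 998.5 kg m⁻³ = 3.520×10^17 kg = 3.52×10^5 Gt (and the same mass of ice, by conservation).

≈ 3.52×10^5 Gt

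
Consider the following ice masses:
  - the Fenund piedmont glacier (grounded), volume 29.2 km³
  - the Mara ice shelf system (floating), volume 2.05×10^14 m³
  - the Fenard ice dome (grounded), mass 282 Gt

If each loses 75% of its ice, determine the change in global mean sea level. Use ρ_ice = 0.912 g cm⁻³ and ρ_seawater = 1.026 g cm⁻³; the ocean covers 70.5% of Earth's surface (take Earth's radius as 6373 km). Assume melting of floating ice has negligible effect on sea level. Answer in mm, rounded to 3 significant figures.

Fenund: 0.75 × 29.2 km³ × (912/1026) = 19.47 km³ of water.
The Mara ice shelf system is floating and already displaces its own weight of water, so its melt adds essentially nothing to sea level.
Fenard: 0.75 × 282 Gt = 2.115×10^14 kg; dividing by ρ_w = 1.026 g cm⁻³ = 1026 kg m⁻³ gives 2.061×10^11 m³ of water.
Total added water ≈ 2.256×10^11 m³ over 3.60×10^14 m² → Δh = 6.27×10^-4 m = 0.627 mm.

≈ 0.627 mm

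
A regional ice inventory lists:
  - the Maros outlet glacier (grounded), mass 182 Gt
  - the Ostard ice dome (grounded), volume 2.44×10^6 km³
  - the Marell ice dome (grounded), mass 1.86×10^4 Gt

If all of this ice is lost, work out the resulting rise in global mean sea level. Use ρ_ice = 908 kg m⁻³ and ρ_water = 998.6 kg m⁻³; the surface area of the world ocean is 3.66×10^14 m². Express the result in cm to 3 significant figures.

Maros: 182 Gt = 1.820×10^14 kg; dividing by ρ_w = 998.6 kg m⁻³ gives 1.823×10^11 m³ of water.
Ostard: 2.44×10^6 km³ × (908/998.6) = 2.219×10^6 km³ of water.
Marell: 1.86×10^4 Gt = 1.860×10^16 kg; dividing by ρ_w = 998.6 kg m⁻³ gives 1.863×10^13 m³ of water.
Total added water ≈ 2.237×10^15 m³ over 3.66×10^14 m² → Δh = 6.11 m = 611 cm.

≈ 611 cm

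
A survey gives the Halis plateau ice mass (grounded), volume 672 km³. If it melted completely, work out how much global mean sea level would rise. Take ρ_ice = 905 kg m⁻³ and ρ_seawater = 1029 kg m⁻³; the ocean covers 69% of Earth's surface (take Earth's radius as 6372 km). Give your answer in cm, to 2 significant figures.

≈ 0.17 cm

Halis: 672 km³ × (905/1029) = 591.0 km³ of water.
Spread over 3.52×10^14 m² of ocean, Δh = 5.910×10^11 / 3.52×10^14 = 1.68×10^-3 m = 0.17 cm.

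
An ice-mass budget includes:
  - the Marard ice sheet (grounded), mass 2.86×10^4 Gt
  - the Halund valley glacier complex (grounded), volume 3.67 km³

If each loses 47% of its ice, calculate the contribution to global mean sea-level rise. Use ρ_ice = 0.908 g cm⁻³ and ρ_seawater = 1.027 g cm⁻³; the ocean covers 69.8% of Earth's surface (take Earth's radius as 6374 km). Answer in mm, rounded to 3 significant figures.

Marard: 0.47 × 2.86×10^4 Gt = 1.344×10^16 kg; dividing by ρ_w = 1.027 g cm⁻³ = 1027 kg m⁻³ gives 1.309×10^13 m³ of water.
Halund: 0.47 × 3.67 km³ × (908/1027) = 1.525 km³ of water.
Total added water ≈ 1.309×10^13 m³ over 3.56×10^14 m² → Δh = 0.0367 m = 36.7 mm.

≈ 36.7 mm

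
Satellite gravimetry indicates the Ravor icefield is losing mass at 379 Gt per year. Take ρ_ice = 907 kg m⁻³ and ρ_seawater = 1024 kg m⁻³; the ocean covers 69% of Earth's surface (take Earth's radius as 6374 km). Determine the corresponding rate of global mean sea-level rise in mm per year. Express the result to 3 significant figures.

ρ_w = 1024 kg m⁻³. Annual water volume added = 379 Gt / ρ_w = 3.790×10^14 kg / 1024 kg m⁻³ = 3.701×10^11 m³.
Δh per year = 3.701×10^11 / 3.52×10^14 = 1.05×10^-3 m = 1.05 mm.

≈ 1.05 mm/yr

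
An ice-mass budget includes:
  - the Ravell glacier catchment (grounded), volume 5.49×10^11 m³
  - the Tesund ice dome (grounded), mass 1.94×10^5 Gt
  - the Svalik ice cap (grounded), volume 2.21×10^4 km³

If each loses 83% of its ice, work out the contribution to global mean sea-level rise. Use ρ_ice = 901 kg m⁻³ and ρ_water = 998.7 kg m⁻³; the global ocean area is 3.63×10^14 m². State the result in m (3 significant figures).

≈ 0.491 m

Ravell: 0.83 × 5.49×10^11 m³ × (901/998.7) = 4.111×10^11 m³ of water.
Tesund: 0.83 × 1.94×10^5 Gt = 1.610×10^17 kg; dividing by ρ_w = 998.7 kg m⁻³ gives 1.612×10^14 m³ of water.
Svalik: 0.83 × 2.21×10^4 km³ × (901/998.7) = 1.655×10^4 km³ of water.
Total added water ≈ 1.782×10^14 m³ over 3.63×10^14 m² → Δh = 0.491 m.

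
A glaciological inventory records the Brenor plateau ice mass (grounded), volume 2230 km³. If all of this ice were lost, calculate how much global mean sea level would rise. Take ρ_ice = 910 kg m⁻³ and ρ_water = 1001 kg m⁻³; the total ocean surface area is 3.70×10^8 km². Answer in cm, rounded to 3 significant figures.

Brenor: 2230 km³ × (910/1001) = 2027 km³ of water.
Spread over 3.70×10^14 m² of ocean, Δh = 2.027×10^12 / 3.70×10^14 = 5.48×10^-3 m = 0.548 cm.

≈ 0.548 cm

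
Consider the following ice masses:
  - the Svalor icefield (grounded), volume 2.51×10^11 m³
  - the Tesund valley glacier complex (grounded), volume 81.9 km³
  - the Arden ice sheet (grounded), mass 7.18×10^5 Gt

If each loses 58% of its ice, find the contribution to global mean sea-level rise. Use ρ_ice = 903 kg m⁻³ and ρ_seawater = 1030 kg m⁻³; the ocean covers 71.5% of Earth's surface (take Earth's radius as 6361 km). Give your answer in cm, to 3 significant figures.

≈ 111 cm

Svalor: 0.58 × 2.51×10^11 m³ × (903/1030) = 1.276×10^11 m³ of water.
Tesund: 0.58 × 81.9 km³ × (903/1030) = 41.64 km³ of water.
Arden: 0.58 × 7.18×10^5 Gt = 4.164×10^17 kg; dividing by ρ_w = 1030 kg m⁻³ gives 4.043×10^14 m³ of water.
Total added water ≈ 4.045×10^14 m³ over 3.64×10^14 m² → Δh = 1.11 m = 111 cm.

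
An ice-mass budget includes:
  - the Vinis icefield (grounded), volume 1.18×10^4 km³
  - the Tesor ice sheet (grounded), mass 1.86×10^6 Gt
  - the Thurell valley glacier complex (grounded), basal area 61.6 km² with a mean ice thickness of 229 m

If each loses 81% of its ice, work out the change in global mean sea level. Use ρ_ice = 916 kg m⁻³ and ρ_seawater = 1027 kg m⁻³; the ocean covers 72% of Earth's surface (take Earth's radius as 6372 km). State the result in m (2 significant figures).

Vinis: 0.81 × 1.18×10^4 km³ × (916/1027) = 8525 km³ of water.
Tesor: 0.81 × 1.86×10^6 Gt = 1.507×10^18 kg; dividing by ρ_w = 1027 kg m⁻³ gives 1.467×10^15 m³ of water.
Thurell: ice volume = 61.6 km² × 229 m = 14.11 km³; 0.81 × 14.11 × (916/1027) = 10.19 km³ of water.
Total added water ≈ 1.476×10^15 m³ over 3.67×10^14 m² → Δh = 4.02 m.

≈ 4.0 m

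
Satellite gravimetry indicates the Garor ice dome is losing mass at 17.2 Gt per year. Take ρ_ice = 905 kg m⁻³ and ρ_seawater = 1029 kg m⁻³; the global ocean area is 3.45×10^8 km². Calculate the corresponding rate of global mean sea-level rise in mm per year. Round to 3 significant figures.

≈ 0.0485 mm/yr

ρ_w = 1029 kg m⁻³. Annual water volume added = 17.2 Gt / ρ_w = 1.720×10^13 kg / 1029 kg m⁻³ = 1.672×10^10 m³.
Δh per year = 1.672×10^10 / 3.45×10^14 = 4.85×10^-5 m = 0.0485 mm.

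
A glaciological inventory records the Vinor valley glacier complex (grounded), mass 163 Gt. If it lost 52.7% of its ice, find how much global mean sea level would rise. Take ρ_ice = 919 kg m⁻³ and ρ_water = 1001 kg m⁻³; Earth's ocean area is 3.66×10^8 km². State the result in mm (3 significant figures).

Vinor: 0.527 × 163 Gt = 8.590×10^13 kg; dividing by ρ_w = 1001 kg m⁻³ gives 8.582×10^10 m³ of water.
Spread over 3.66×10^14 m² of ocean, Δh = 8.582×10^10 / 3.66×10^14 = 2.34×10^-4 m = 0.234 mm.

≈ 0.234 mm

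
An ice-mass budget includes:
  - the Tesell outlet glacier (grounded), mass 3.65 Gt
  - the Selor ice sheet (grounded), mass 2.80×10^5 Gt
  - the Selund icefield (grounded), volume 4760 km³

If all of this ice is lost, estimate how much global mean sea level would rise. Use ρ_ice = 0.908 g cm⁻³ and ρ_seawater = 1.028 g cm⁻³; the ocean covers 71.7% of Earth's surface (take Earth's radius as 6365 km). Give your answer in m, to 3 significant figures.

≈ 0.758 m

Tesell: 3.65 Gt = 3.650×10^12 kg; dividing by ρ_w = 1.028 g cm⁻³ = 1028 kg m⁻³ gives 3.551×10^9 m³ of water.
Selor: 2.80×10^5 Gt = 2.800×10^17 kg; dividing by ρ_w = 1028 kg m⁻³ gives 2.724×10^14 m³ of water.
Selund: 4760 km³ × (908/1028) = 4204 km³ of water.
Total added water ≈ 2.766×10^14 m³ over 3.65×10^14 m² → Δh = 0.758 m.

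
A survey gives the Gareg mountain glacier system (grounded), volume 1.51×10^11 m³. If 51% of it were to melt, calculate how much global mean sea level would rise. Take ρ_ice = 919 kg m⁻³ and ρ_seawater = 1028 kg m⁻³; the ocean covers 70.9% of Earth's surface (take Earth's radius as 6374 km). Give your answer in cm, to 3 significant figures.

Gareg: 0.51 × 1.51×10^11 m³ × (919/1028) = 6.884×10^10 m³ of water.
Spread over 3.62×10^14 m² of ocean, Δh = 6.884×10^10 / 3.62×10^14 = 1.90×10^-4 m = 0.0190 cm.

≈ 0.0190 cm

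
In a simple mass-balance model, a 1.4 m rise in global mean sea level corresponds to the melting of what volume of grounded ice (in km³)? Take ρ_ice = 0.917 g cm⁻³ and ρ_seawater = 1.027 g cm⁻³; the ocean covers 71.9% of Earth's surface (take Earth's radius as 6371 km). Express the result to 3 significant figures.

≈ 5.75×10^5 km³

Required water volume = Δh × A = 1.4 m × 3.67×10^14 m² = 5.134×10^14 m³ = 5.134×10^5 km³.
Ice volume = water volume × ρ_w/ρ_ice = 5.134×10^5 × 1027/917 = 5.75×10^5 km³.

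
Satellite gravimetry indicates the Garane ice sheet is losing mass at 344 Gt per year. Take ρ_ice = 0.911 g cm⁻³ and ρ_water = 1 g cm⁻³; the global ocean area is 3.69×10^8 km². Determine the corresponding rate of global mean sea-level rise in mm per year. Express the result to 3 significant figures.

ρ_w = 1 g cm⁻³ = 1000 kg m⁻³. Annual water volume added = 344 Gt / ρ_w = 3.440×10^14 kg / 1000 kg m⁻³ = 3.440×10^11 m³.
Δh per year = 3.440×10^11 / 3.69×10^14 = 9.32×10^-4 m = 0.932 mm.

≈ 0.932 mm/yr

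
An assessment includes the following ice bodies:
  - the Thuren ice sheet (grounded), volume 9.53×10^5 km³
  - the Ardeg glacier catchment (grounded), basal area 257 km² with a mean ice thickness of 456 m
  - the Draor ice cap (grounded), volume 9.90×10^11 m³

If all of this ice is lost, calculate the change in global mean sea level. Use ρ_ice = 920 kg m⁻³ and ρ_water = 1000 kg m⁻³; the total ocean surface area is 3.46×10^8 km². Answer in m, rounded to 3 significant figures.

Thuren: 9.53×10^5 km³ × (920/1000) = 8.768×10^5 km³ of water.
Ardeg: ice volume = 257 km² × 456 m = 117.2 km³; 117.2 × (920/1000) = 107.8 km³ of water.
Draor: 9.90×10^11 m³ × (920/1000) = 9.108×10^11 m³ of water.
Total added water ≈ 8.778×10^14 m³ over 3.46×10^14 m² → Δh = 2.54 m.

≈ 2.54 m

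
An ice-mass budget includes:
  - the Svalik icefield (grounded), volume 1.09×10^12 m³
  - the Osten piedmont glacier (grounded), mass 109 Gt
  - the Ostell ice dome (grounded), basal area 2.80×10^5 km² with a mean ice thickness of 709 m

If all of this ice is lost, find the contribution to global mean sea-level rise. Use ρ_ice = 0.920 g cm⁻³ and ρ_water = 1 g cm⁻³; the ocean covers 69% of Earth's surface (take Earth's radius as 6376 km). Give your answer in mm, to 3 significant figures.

≈ 521 mm

Svalik: 1.09×10^12 m³ × (920/1000) = 1.003×10^12 m³ of water.
Osten: 109 Gt = 1.090×10^14 kg; dividing by ρ_w = 1 g cm⁻³ = 1000 kg m⁻³ gives 1.090×10^11 m³ of water.
Ostell: ice volume = 2.80×10^5 km² × 709 m = 1.985×10^5 km³; 1.985×10^5 × (920/1000) = 1.826×10^5 km³ of water.
Total added water ≈ 1.838×10^14 m³ over 3.52×10^14 m² → Δh = 0.521 m = 521 mm.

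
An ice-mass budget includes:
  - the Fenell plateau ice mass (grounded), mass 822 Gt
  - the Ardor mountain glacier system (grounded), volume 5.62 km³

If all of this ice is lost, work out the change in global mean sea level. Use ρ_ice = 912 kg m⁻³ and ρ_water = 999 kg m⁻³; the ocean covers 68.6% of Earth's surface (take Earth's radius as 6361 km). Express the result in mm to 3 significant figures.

≈ 2.37 mm

Fenell: 822 Gt = 8.220×10^14 kg; dividing by ρ_w = 999 kg m⁻³ gives 8.228×10^11 m³ of water.
Ardor: 5.62 km³ × (912/999) = 5.131 km³ of water.
Total added water ≈ 8.280×10^11 m³ over 3.49×10^14 m² → Δh = 2.37×10^-3 m = 2.37 mm.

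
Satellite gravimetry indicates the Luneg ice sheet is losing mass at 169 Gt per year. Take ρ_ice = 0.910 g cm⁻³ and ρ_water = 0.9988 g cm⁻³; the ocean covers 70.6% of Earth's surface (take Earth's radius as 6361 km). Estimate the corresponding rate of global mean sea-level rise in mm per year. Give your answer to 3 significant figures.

≈ 0.471 mm/yr

ρ_w = 0.9988 g cm⁻³ = 998.8 kg m⁻³. Annual water volume added = 169 Gt / ρ_w = 1.690×10^14 kg / 998.8 kg m⁻³ = 1.692×10^11 m³.
Δh per year = 1.692×10^11 / 3.59×10^14 = 4.71×10^-4 m = 0.471 mm.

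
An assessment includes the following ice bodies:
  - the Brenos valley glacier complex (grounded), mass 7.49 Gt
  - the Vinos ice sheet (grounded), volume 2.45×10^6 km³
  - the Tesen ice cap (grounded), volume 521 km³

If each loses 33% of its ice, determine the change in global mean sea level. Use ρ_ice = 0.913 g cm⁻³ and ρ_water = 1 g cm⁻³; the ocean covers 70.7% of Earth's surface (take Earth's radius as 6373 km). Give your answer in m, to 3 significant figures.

≈ 2.05 m

Brenos: 0.33 × 7.49 Gt = 2.472×10^12 kg; dividing by ρ_w = 1 g cm⁻³ = 1000 kg m⁻³ gives 2.472×10^9 m³ of water.
Vinos: 0.33 × 2.45×10^6 km³ × (913/1000) = 7.382×10^5 km³ of water.
Tesen: 0.33 × 521 km³ × (913/1000) = 157.0 km³ of water.
Total added water ≈ 7.383×10^14 m³ over 3.61×10^14 m² → Δh = 2.05 m.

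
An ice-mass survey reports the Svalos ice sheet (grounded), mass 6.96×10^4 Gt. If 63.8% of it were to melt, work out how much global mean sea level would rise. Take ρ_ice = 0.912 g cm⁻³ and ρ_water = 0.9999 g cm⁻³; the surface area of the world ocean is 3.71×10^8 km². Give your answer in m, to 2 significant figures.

≈ 0.12 m

Svalos: 0.638 × 6.96×10^4 Gt = 4.440×10^16 kg; dividing by ρ_w = 0.9999 g cm⁻³ = 999.9 kg m⁻³ gives 4.441×10^13 m³ of water.
Spread over 3.71×10^14 m² of ocean, Δh = 4.441×10^13 / 3.71×10^14 = 0.120 m.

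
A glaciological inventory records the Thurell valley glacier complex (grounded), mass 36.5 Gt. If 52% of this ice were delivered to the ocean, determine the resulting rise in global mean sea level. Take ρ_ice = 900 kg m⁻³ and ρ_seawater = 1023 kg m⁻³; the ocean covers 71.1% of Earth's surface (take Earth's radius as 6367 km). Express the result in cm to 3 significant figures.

Thurell: 0.52 × 36.5 Gt = 1.898×10^13 kg; dividing by ρ_w = 1023 kg m⁻³ gives 1.855×10^10 m³ of water.
Spread over 3.62×10^14 m² of ocean, Δh = 1.855×10^10 / 3.62×10^14 = 5.12×10^-5 m = 5.12×10^-3 cm.

≈ 5.12×10^-3 cm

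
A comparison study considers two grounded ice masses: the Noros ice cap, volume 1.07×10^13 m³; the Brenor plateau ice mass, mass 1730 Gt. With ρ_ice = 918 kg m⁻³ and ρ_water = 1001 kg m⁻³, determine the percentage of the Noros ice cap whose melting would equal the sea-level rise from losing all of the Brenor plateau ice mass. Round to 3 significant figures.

Equal sea-level rise means equal mass of meltwater, i.e. equal mass of ice lost.
Ice mass of Brenor: 1.730×10^15 kg; ice mass of Noros: 9.823×10^15 kg.
Fraction required = 1.730×10^15 / 9.823×10^15 = 0.176 → 17.6 %.

≈ 17.6 %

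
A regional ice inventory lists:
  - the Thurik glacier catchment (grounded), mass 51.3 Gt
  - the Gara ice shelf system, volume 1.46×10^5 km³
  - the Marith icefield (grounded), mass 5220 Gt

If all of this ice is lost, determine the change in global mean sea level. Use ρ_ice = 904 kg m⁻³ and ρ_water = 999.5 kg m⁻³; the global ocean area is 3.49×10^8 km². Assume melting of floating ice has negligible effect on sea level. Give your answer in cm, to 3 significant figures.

Thurik: 51.3 Gt = 5.130×10^13 kg; dividing by ρ_w = 999.5 kg m⁻³ gives 5.133×10^10 m³ of water.
The Gara ice shelf system is floating and already displaces its own weight of water, so its melt adds essentially nothing to sea level.
Marith: 5220 Gt = 5.220×10^15 kg; dividing by ρ_w = 999.5 kg m⁻³ gives 5.223×10^12 m³ of water.
Total added water ≈ 5.274×10^12 m³ over 3.49×10^14 m² → Δh = 0.0151 m = 1.51 cm.

≈ 1.51 cm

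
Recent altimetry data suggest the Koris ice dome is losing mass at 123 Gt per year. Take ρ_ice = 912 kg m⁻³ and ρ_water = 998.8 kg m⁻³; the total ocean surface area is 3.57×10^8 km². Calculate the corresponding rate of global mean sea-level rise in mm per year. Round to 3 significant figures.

≈ 0.345 mm/yr

ρ_w = 998.8 kg m⁻³. Annual water volume added = 123 Gt / ρ_w = 1.230×10^14 kg / 998.8 kg m⁻³ = 1.231×10^11 m³.
Δh per year = 1.231×10^11 / 3.57×10^14 = 3.45×10^-4 m = 0.345 mm.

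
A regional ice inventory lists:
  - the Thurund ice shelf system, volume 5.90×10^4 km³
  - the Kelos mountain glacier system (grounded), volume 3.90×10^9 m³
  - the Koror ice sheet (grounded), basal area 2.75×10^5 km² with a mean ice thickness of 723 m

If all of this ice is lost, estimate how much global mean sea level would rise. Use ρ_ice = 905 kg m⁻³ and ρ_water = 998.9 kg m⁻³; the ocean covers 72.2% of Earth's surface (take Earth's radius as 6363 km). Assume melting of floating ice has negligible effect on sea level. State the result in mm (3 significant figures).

≈ 490 mm

The Thurund ice shelf system is floating and already displaces its own weight of water, so its melt adds essentially nothing to sea level.
Kelos: 3.90×10^9 m³ × (905/998.9) = 3.533×10^9 m³ of water.
Koror: ice volume = 2.75×10^5 km² × 723 m = 1.988×10^5 km³; 1.988×10^5 × (905/998.9) = 1.801×10^5 km³ of water.
Total added water ≈ 1.801×10^14 m³ over 3.67×10^14 m² → Δh = 0.490 m = 490 mm.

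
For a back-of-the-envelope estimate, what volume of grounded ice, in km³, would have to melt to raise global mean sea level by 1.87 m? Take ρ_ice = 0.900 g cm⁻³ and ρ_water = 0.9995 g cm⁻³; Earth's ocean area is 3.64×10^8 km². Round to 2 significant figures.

Required water volume = Δh × A = 1.87 m × 3.64×10^14 m² = 6.807×10^14 m³ = 6.807×10^5 km³.
Ice volume = water volume × ρ_w/ρ_ice = 6.807×10^5 × 999.5/900 = 7.6×10^5 km³.

≈ 7.6×10^5 km³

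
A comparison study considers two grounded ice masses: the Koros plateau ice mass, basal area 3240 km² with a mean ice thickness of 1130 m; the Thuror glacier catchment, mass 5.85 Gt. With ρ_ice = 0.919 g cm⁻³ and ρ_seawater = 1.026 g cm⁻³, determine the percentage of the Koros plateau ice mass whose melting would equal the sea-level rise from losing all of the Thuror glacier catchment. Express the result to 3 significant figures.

Equal sea-level rise means equal mass of meltwater, i.e. equal mass of ice lost.
Ice mass of Thuror: 5.850×10^12 kg; ice mass of Koros: 3.365×10^15 kg.
Fraction required = 5.850×10^12 / 3.365×10^15 = 1.74×10^-3 → 0.174 %.

≈ 0.174 %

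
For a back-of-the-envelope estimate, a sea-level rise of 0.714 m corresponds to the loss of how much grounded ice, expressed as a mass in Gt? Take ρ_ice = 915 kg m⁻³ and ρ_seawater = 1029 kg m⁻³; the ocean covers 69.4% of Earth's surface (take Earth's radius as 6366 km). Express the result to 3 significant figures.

Required water volume = Δh × A = 0.714 m × 3.53×10^14 m² = 2.523×10^14 m³.
ρ_w = 1029 kg m⁻³, so the mass of water = 2.523×10^14 m³ × 1029 kg m⁻³ = 2.597×10^17 kg = 2.60×10^5 Gt (and the same mass of ice, by conservation).

≈ 2.60×10^5 Gt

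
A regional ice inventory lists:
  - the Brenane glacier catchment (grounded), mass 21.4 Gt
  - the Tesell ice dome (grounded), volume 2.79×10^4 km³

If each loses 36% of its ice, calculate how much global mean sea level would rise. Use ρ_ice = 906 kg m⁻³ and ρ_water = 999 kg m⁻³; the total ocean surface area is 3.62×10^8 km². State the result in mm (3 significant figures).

≈ 25.2 mm

Brenane: 0.36 × 21.4 Gt = 7.704×10^12 kg; dividing by ρ_w = 999 kg m⁻³ gives 7.712×10^9 m³ of water.
Tesell: 0.36 × 2.79×10^4 km³ × (906/999) = 9109 km³ of water.
Total added water ≈ 9.117×10^12 m³ over 3.62×10^14 m² → Δh = 0.0252 m = 25.2 mm.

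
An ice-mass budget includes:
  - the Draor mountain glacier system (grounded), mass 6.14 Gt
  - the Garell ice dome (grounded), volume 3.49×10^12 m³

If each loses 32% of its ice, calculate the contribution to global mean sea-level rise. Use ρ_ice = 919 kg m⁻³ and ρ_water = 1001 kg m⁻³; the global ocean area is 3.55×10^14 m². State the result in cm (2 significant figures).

Draor: 0.32 × 6.14 Gt = 1.965×10^12 kg; dividing by ρ_w = 1001 kg m⁻³ gives 1.963×10^9 m³ of water.
Garell: 0.32 × 3.49×10^12 m³ × (919/1001) = 1.025×10^12 m³ of water.
Total added water ≈ 1.027×10^12 m³ over 3.55×10^14 m² → Δh = 2.89×10^-3 m = 0.29 cm.

≈ 0.29 cm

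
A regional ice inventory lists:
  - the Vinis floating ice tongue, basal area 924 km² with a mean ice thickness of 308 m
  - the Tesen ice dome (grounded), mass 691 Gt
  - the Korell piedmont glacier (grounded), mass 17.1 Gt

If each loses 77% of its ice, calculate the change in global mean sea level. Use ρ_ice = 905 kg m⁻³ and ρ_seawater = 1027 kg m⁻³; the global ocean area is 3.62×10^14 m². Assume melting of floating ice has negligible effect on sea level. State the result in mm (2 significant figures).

≈ 1.5 mm

The Vinis floating ice tongue is floating and already displaces its own weight of water, so its melt adds essentially nothing to sea level.
Tesen: 0.77 × 691 Gt = 5.321×10^14 kg; dividing by ρ_w = 1027 kg m⁻³ gives 5.181×10^11 m³ of water.
Korell: 0.77 × 17.1 Gt = 1.317×10^13 kg; dividing by ρ_w = 1027 kg m⁻³ gives 1.282×10^10 m³ of water.
Total added water ≈ 5.309×10^11 m³ over 3.62×10^14 m² → Δh = 1.47×10^-3 m = 1.5 mm.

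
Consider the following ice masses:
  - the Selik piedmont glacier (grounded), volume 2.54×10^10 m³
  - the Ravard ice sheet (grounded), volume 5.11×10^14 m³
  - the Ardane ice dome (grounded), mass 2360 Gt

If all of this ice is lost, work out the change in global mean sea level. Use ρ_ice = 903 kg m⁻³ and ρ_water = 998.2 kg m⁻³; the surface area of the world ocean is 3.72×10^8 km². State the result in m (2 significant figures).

Selik: 2.54×10^10 m³ × (903/998.2) = 2.298×10^10 m³ of water.
Ravard: 5.11×10^14 m³ × (903/998.2) = 4.623×10^14 m³ of water.
Ardane: 2360 Gt = 2.360×10^15 kg; dividing by ρ_w = 998.2 kg m⁻³ gives 2.364×10^12 m³ of water.
Total added water ≈ 4.647×10^14 m³ over 3.72×10^14 m² → Δh = 1.25 m.

≈ 1.2 m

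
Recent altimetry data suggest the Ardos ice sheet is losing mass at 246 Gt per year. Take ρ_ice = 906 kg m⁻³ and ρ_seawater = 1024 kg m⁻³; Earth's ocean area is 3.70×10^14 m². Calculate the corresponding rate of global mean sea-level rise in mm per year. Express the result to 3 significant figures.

≈ 0.649 mm/yr

ρ_w = 1024 kg m⁻³. Annual water volume added = 246 Gt / ρ_w = 2.460×10^14 kg / 1024 kg m⁻³ = 2.402×10^11 m³.
Δh per year = 2.402×10^11 / 3.70×10^14 = 6.49×10^-4 m = 0.649 mm.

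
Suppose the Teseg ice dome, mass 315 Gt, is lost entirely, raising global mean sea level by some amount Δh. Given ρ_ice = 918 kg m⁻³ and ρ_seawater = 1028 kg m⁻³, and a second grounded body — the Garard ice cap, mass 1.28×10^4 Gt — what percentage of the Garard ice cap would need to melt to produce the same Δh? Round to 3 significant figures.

Equal sea-level rise means equal mass of meltwater, i.e. equal mass of ice lost.
Ice mass of Teseg: 3.150×10^14 kg; ice mass of Garard: 1.280×10^16 kg.
Fraction required = 3.150×10^14 / 1.280×10^16 = 0.0246 → 2.46 %.

≈ 2.46 %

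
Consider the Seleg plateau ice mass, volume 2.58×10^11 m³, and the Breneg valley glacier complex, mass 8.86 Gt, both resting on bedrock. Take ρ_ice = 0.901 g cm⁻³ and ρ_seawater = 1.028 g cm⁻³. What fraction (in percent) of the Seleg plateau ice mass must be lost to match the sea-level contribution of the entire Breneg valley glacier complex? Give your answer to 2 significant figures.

≈ 3.8 %

Equal sea-level rise means equal mass of meltwater, i.e. equal mass of ice lost.
Ice mass of Breneg: 8.860×10^12 kg; ice mass of Seleg: 2.325×10^14 kg.
Fraction required = 8.860×10^12 / 2.325×10^14 = 0.0381 → 3.8 %.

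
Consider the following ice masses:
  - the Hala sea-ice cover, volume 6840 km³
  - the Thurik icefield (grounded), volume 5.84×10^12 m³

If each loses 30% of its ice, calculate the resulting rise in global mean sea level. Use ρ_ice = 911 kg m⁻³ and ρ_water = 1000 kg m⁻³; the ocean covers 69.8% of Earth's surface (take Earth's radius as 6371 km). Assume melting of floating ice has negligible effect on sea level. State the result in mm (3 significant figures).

≈ 4.48 mm

The Hala sea-ice cover is floating and already displaces its own weight of water, so its melt adds essentially nothing to sea level.
Thurik: 0.3 × 5.84×10^12 m³ × (911/1000) = 1.596×10^12 m³ of water.
Total added water ≈ 1.596×10^12 m³ over 3.56×10^14 m² → Δh = 4.48×10^-3 m = 4.48 mm.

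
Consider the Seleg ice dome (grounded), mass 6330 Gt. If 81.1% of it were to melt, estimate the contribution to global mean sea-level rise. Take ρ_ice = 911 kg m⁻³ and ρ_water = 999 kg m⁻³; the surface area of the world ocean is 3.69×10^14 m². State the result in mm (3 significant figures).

Seleg: 0.811 × 6330 Gt = 5.134×10^15 kg; dividing by ρ_w = 999 kg m⁻³ gives 5.139×10^12 m³ of water.
Spread over 3.69×10^14 m² of ocean, Δh = 5.139×10^12 / 3.69×10^14 = 0.0139 m = 13.9 mm.

≈ 13.9 mm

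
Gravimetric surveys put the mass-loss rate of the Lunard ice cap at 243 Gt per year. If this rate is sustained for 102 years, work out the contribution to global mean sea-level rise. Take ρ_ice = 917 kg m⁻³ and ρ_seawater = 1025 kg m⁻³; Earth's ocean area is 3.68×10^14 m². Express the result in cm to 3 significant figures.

Total mass lost = 243 Gt/yr × 102 yr = 2.479×10^4 Gt = 2.479×10^16 kg.
ρ_w = 1025 kg m⁻³, so water volume = 2.479×10^16 / 1025 = 2.418×10^13 m³.
Δh = 2.418×10^13 / 3.68×10^14 = 0.0657 m = 6.57 cm.

≈ 6.57 cm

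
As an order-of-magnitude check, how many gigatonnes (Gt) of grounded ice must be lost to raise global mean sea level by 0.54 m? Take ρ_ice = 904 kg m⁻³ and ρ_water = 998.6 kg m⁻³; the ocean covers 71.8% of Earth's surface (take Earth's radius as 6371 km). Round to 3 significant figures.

Required water volume = Δh × A = 0.54 m × 3.66×10^14 m² = 1.978×10^14 m³.
ρ_w = 998.6 kg m⁻³, so the mass of water = 1.978×10^14 m³ × 998.6 kg m⁻³ = 1.975×10^17 kg = 1.97×10^5 Gt (and the same mass of ice, by conservation).

≈ 1.97×10^5 Gt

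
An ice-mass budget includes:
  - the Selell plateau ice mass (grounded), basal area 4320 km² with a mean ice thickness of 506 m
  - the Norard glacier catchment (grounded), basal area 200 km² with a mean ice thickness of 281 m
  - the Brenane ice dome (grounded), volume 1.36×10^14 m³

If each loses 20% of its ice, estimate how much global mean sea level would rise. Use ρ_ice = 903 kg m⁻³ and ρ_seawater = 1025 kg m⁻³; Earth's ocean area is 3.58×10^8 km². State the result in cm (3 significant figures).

Selell: ice volume = 4320 km² × 506 m = 2186 km³; 0.2 × 2186 × (903/1025) = 385.1 km³ of water.
Norard: ice volume = 200 km² × 281 m = 56.20 km³; 0.2 × 56.20 × (903/1025) = 9.902 km³ of water.
Brenane: 0.2 × 1.36×10^14 m³ × (903/1025) = 2.396×10^13 m³ of water.
Total added water ≈ 2.436×10^13 m³ over 3.58×10^14 m² → Δh = 0.0680 m = 6.80 cm.

≈ 6.80 cm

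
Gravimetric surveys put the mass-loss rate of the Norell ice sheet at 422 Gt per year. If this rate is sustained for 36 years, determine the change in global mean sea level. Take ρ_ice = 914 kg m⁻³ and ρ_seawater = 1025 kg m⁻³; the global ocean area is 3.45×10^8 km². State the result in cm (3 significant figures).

Total mass lost = 422 Gt/yr × 36 yr = 1.519×10^4 Gt = 1.519×10^16 kg.
ρ_w = 1025 kg m⁻³, so water volume = 1.519×10^16 / 1025 = 1.482×10^13 m³.
Δh = 1.482×10^13 / 3.45×10^14 = 0.0430 m = 4.30 cm.

≈ 4.30 cm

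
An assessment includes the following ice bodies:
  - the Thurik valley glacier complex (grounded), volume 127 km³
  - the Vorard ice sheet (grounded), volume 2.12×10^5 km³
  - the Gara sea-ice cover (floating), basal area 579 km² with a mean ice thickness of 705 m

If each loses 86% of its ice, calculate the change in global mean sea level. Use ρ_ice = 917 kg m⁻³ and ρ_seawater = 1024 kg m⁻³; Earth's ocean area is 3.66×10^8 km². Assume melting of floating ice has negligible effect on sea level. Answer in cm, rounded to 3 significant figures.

Thurik: 0.86 × 127 km³ × (917/1024) = 97.81 km³ of water.
Vorard: 0.86 × 2.12×10^5 km³ × (917/1024) = 1.633×10^5 km³ of water.
The Gara sea-ice cover is floating and already displaces its own weight of water, so its melt adds essentially nothing to sea level.
Total added water ≈ 1.634×10^14 m³ over 3.66×10^14 m² → Δh = 0.446 m = 44.6 cm.

≈ 44.6 cm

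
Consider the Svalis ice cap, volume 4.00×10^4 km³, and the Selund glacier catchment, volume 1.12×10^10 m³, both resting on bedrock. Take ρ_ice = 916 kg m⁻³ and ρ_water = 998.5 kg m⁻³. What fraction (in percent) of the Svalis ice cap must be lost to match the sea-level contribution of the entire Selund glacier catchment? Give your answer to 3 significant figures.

≈ 0.0280 %

Equal sea-level rise means equal mass of meltwater, i.e. equal mass of ice lost.
Ice mass of Selund: 1.026×10^13 kg; ice mass of Svalis: 3.664×10^16 kg.
Fraction required = 1.026×10^13 / 3.664×10^16 = 2.80×10^-4 → 0.0280 %.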